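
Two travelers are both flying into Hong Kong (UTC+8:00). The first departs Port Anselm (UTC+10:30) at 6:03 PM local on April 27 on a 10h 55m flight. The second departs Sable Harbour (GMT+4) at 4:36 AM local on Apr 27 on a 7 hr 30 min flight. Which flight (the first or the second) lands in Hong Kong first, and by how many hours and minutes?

Flight 1 in UTC: 6:03 PM − 10:30 = 7:33 AM on Apr 27.
+10 hours and 55 minutes → arrive 6:28 PM UTC on Apr 27.
Flight 2 in UTC: 4:36 AM − 4:00 = 12:36 AM on Apr 27.
+7 hours 30 minutes → arrive 8:06 AM UTC on Apr 27.
Flight 2 lands earlier by 10 hours 22 minutes.

the second, by 10 hours 22 minutes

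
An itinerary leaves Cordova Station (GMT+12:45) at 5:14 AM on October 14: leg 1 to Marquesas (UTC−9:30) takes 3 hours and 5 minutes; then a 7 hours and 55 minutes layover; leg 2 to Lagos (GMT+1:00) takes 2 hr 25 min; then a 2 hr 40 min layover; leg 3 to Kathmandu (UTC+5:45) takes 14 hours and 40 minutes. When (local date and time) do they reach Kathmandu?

4:59 AM on Oct 15

Convert departure to UTC: 5:14 AM − 12:45 = 4:29 PM UTC on Oct 13.
Add 3 hours and 5 minutes leg 1 → 7:34 PM UTC.
Add 7 hours and 55 minutes layover in Marquesas → 3:29 AM UTC (Oct 14).
Add 2 hours and 25 minutes leg 2 → 5:54 AM UTC.
Add 2 hours 40 minutes layover in Lagos → 8:34 AM UTC.
Add 14 hours 40 minutes leg 3 → 11:14 PM UTC.
Kathmandu is UTC+5:45, so local arrival = 11:14 PM + 5:45 = 4:59 AM on Oct 15.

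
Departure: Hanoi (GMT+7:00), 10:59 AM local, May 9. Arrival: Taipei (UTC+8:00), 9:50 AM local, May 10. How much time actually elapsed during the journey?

Taipei is 1:00 ahead of Hanoi.
Clock-face elapsed time (ignoring zones) is 22 hours 51 minutes.
Actual elapsed = 22 hours 51 minutes − 1:00 = 21 hours 51 minutes.

21 hours 51 minutes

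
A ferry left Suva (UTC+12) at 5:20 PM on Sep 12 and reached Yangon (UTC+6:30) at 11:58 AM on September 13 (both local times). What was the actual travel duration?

Departure in UTC: 5:20 PM − 12:00 = 5:20 AM on Sep 12.
Arrival in UTC: 11:58 AM − 6:30 = 5:28 AM on Sep 13.
Elapsed = 5:28 AM − 5:20 AM (+1 day) = 24 hours 8 minutes.

24 hours 8 minutes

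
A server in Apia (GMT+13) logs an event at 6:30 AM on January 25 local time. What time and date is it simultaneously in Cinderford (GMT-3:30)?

Cinderford is 16:30 behind Apia.
Shift by the zone difference: 6:30 AM − 16:30 = 2:00 PM on Jan 24 in Cinderford.

2:00 PM on Jan 24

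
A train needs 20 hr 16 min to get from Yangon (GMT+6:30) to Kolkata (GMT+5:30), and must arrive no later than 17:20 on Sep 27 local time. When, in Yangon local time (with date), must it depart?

Target arrival in UTC: 17:20 − 5:30 = 11:50 on Sep 27.
Subtract 20 hours 16 minutes → departure 15:34 UTC on Sep 26.
Yangon is UTC+6:30: 15:34 + 6:30 = 22:04 on Sep 26.

22:04 on September 26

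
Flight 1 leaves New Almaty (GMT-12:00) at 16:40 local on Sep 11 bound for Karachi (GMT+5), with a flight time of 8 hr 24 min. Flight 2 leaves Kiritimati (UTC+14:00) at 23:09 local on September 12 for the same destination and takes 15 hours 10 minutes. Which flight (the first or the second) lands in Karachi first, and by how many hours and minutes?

Flight 1 in UTC: 16:40 + 12:00 = 04:40 on Sep 12.
+8 hours 24 minutes → arrive 13:04 UTC on Sep 12.
Flight 2 in UTC: 23:09 − 14:00 = 09:09 on Sep 12.
+15 hours and 10 minutes → arrive 00:19 UTC on Sep 13.
Flight 1 lands earlier by 11 hours 15 minutes.

the first, by 11 hours 15 minutes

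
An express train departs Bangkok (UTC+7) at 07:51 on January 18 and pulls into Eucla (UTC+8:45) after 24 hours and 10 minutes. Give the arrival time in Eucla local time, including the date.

Convert departure to UTC: 07:51 − 7:00 = 00:51 UTC on Jan 18.
Add 24 hours and 10 minutes travel time → 01:01 UTC (Jan 19).
Eucla is UTC+8:45, so local arrival = 01:01 + 8:45 = 09:46 on Jan 19.

09:46 on Jan 19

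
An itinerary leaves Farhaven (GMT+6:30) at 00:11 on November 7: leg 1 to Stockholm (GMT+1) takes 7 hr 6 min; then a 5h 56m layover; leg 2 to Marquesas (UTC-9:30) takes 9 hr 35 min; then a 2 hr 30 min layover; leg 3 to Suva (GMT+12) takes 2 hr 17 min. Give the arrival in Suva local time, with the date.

09:05 on November 8

Convert departure to UTC: 00:11 − 6:30 = 17:41 UTC on Nov 6.
Add 7 hours 6 minutes leg 1 → 00:47 UTC (Nov 7).
Add 5 hours 56 minutes layover in Stockholm → 06:43 UTC.
Add 9 hours 35 minutes leg 2 → 16:18 UTC.
Add 2 hours 30 minutes layover in Marquesas → 18:48 UTC.
Add 2 hours and 17 minutes leg 3 → 21:05 UTC.
Suva is UTC+12:00, so local arrival = 21:05 + 12:00 = 09:05 on Nov 8.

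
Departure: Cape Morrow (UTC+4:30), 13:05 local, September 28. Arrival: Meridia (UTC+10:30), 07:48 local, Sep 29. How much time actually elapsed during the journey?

Departure in UTC: 13:05 − 4:30 = 08:35 on Sep 28.
Arrival in UTC: 07:48 − 10:30 = 21:18 on Sep 28.
Elapsed = 21:18 − 08:35 = 12 hours 43 minutes.

12 hours 43 minutes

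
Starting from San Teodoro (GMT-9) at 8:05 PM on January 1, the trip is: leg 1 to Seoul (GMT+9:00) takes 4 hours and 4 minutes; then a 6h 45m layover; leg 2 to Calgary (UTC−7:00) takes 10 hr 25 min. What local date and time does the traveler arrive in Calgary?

7:19 PM on January 2

Convert departure to UTC: 8:05 PM + 9:00 = 5:05 AM UTC on Jan 2.
Add 4 hours and 4 minutes leg 1 → 9:09 AM UTC.
Add 6 hours and 45 minutes layover in Seoul → 3:54 PM UTC.
Add 10 hours 25 minutes leg 2 → 2:19 AM UTC (Jan 3).
Calgary is UTC−7:00, so local arrival = 2:19 AM − 7:00 = 7:19 PM on Jan 2.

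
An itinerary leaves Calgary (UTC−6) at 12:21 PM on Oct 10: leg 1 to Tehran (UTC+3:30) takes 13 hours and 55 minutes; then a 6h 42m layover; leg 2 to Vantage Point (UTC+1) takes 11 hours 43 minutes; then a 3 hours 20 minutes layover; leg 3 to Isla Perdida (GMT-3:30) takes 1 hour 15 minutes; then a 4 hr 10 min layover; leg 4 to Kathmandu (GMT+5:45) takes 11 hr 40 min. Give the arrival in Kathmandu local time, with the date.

4:51 AM on October 13

Convert departure to UTC: 12:21 PM + 6:00 = 6:21 PM UTC on Oct 10.
Add 13 hours and 55 minutes leg 1 → 8:16 AM UTC (Oct 11).
Add 6 hours and 42 minutes layover in Tehran → 2:58 PM UTC.
Add 11 hours 43 minutes leg 2 → 2:41 AM UTC (Oct 12).
Add 3 hours and 20 minutes layover in Vantage Point → 6:01 AM UTC.
Add 1 hour and 15 minutes leg 3 → 7:16 AM UTC.
Add 4 hours 10 minutes layover in Isla Perdida → 11:26 AM UTC.
Add 11 hours and 40 minutes leg 4 → 11:06 PM UTC.
Kathmandu is UTC+5:45, so local arrival = 11:06 PM + 5:45 = 4:51 AM on Oct 13.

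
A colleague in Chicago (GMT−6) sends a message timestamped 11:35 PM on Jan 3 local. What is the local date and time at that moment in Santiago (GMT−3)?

In UTC: 11:35 PM + 6:00 = 5:35 AM on Jan 4.
Santiago is UTC−3:00: 5:35 AM − 3:00 = 2:35 AM on Jan 4.

2:35 AM on Jan 4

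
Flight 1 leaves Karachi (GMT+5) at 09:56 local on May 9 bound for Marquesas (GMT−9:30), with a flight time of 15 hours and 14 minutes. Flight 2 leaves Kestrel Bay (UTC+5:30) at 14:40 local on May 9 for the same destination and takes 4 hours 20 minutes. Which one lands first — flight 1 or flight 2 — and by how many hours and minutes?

Flight 1 in UTC: 09:56 − 5:00 = 04:56 on May 9.
+15 hours 14 minutes → arrive 20:10 UTC on May 9.
Flight 2 in UTC: 14:40 − 5:30 = 09:10 on May 9.
+4 hours and 20 minutes → arrive 13:30 UTC on May 9.
Flight 2 lands earlier by 6 hours 40 minutes.

the second, by 6 hours 40 minutes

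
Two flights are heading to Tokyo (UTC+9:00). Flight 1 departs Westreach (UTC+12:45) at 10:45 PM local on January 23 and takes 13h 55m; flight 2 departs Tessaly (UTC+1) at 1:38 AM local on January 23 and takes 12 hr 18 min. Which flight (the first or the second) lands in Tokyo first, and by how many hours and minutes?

the second, by 10 hours 59 minutes

Flight 1 in UTC: 10:45 PM − 12:45 = 10:00 AM on Jan 23.
+13 hours 55 minutes → arrive 11:55 PM UTC on Jan 23.
Flight 2 in UTC: 1:38 AM − 1:00 = 12:38 AM on Jan 23.
+12 hours 18 minutes → arrive 12:56 PM UTC on Jan 23.
Flight 2 lands earlier by 10 hours 59 minutes.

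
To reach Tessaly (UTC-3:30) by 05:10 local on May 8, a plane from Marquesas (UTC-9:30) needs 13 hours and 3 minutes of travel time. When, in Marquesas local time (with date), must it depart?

Target arrival in UTC: 05:10 + 3:30 = 08:40 on May 8.
Subtract 13 hours 3 minutes → departure 19:37 UTC on May 7.
Marquesas is UTC−9:30: 19:37 − 9:30 = 10:07 on May 7.

10:07 on May 7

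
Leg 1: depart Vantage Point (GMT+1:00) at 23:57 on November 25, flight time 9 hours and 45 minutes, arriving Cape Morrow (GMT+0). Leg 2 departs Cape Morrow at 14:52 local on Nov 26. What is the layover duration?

6 hours 10 minutes

Convert departure to UTC: 23:57 − 1:00 = 22:57 UTC on Nov 25.
Add 9 hours and 45 minutes flight time → 08:42 UTC (Nov 26).
Cape Morrow is UTC+0, so local arrival is the same: 08:42 on Nov 26.
Layover = 14:52 − 08:42 = 6 hours 10 minutes.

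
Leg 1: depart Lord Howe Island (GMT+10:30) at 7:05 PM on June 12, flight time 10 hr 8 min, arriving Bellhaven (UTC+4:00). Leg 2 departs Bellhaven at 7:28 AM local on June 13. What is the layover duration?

Convert departure to UTC: 7:05 PM − 10:30 = 8:35 AM UTC on Jun 12.
Add 10 hours 8 minutes flight time → 6:43 PM UTC.
Bellhaven is UTC+4:00, so local arrival = 6:43 PM + 4:00 = 10:43 PM on Jun 12.
Layover = 7:28 AM − 10:43 PM (+1 day) = 8 hours 45 minutes.

8 hours 45 minutes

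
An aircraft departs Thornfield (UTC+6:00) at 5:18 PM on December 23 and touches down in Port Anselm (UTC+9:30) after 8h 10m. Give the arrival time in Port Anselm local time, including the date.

Convert departure to UTC: 5:18 PM − 6:00 = 11:18 AM UTC on Dec 23.
Add 8 hours and 10 minutes travel time → 7:28 PM UTC.
Port Anselm is UTC+9:30, so local arrival = 7:28 PM + 9:30 = 4:58 AM on Dec 24.

4:58 AM on December 24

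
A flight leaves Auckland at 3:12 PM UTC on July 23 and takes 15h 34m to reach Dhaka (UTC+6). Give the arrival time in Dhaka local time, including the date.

12:46 PM on July 24

Departure is given in UTC: 3:12 PM on Jul 23.
Add 15 hours and 34 minutes → 6:46 AM UTC (Jul 24).
Dhaka is UTC+6:00: 6:46 AM + 6:00 = 12:46 PM on Jul 24.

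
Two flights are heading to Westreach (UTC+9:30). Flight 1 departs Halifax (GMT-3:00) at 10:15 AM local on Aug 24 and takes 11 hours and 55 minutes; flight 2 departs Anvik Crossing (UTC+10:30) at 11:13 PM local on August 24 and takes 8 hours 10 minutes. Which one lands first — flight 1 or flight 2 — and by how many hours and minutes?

Flight 1 in UTC: 10:15 AM + 3:00 = 1:15 PM on Aug 24.
+11 hours and 55 minutes → arrive 1:10 AM UTC on Aug 25.
Flight 2 in UTC: 11:13 PM − 10:30 = 12:43 PM on Aug 24.
+8 hours 10 minutes → arrive 8:53 PM UTC on Aug 24.
Flight 2 lands earlier by 4 hours 17 minutes.

the second, by 4 hours 17 minutes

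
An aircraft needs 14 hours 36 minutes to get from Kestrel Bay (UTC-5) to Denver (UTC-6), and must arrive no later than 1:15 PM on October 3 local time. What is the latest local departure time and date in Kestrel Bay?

11:39 PM on October 2

Target arrival in UTC: 1:15 PM + 6:00 = 7:15 PM on Oct 3.
Subtract 14 hours 36 minutes → departure 4:39 AM UTC on Oct 3.
Kestrel Bay is UTC−5:00: 4:39 AM − 5:00 = 11:39 PM on Oct 2.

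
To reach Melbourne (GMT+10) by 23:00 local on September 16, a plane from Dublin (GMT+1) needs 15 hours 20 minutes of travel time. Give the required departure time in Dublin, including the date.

22:40 on September 15

Target arrival in UTC: 23:00 − 10:00 = 13:00 on Sep 16.
Subtract 15 hours and 20 minutes → departure 21:40 UTC on Sep 15.
Dublin is UTC+1:00: 21:40 + 1:00 = 22:40 on Sep 15.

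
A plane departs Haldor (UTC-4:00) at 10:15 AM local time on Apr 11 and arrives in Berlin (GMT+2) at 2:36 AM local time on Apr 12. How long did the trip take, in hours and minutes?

Departure in UTC: 10:15 AM + 4:00 = 2:15 PM on Apr 11.
Arrival in UTC: 2:36 AM − 2:00 = 12:36 AM on Apr 12.
Elapsed = 12:36 AM − 2:15 PM (+1 day) = 10 hours 21 minutes.

10 hours 21 minutes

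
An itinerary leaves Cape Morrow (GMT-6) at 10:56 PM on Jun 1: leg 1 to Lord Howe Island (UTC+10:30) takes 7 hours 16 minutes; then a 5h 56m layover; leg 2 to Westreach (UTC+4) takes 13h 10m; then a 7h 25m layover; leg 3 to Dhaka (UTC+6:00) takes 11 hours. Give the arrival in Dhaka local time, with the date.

7:43 AM on June 4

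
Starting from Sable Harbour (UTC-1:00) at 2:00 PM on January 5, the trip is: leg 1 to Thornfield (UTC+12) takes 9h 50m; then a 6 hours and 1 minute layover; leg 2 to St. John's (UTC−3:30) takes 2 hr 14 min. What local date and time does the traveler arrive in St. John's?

Convert departure to UTC: 2:00 PM + 1:00 = 3:00 PM UTC on Jan 5.
Add 9 hours 50 minutes leg 1 → 12:50 AM UTC (Jan 6).
Add 6 hours 1 minute layover in Thornfield → 6:51 AM UTC.
Add 2 hours and 14 minutes leg 2 → 9:05 AM UTC.
St. John's is UTC−3:30, so local arrival = 9:05 AM − 3:30 = 5:35 AM on Jan 6.

5:35 AM on January 6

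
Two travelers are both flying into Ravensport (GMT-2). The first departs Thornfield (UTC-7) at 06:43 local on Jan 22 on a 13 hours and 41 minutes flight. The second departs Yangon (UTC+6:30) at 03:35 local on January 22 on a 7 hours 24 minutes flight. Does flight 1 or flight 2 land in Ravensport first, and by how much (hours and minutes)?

the second, by 22 hours 55 minutes

Flight 1 in UTC: 06:43 + 7:00 = 13:43 on Jan 22.
+13 hours 41 minutes → arrive 03:24 UTC on Jan 23.
Flight 2 in UTC: 03:35 − 6:30 = 21:05 on Jan 21.
+7 hours and 24 minutes → arrive 04:29 UTC on Jan 22.
Flight 2 lands earlier by 22 hours 55 minutes.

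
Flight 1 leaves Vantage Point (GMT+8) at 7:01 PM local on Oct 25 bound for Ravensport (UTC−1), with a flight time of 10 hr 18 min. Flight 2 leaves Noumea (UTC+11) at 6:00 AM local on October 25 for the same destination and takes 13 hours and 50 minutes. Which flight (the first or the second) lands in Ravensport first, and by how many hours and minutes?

the second, by 12 hours 29 minutes

Flight 1 in UTC: 7:01 PM − 8:00 = 11:01 AM on Oct 25.
+10 hours 18 minutes → arrive 9:19 PM UTC on Oct 25.
Flight 2 in UTC: 6:00 AM − 11:00 = 7:00 PM on Oct 24.
+13 hours and 50 minutes → arrive 8:50 AM UTC on Oct 25.
Flight 2 lands earlier by 12 hours 29 minutes.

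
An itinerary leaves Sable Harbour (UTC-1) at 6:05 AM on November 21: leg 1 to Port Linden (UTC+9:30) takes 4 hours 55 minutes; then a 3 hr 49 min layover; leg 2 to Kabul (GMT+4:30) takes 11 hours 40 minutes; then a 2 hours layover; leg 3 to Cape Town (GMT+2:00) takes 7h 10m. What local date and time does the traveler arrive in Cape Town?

2:39 PM on November 22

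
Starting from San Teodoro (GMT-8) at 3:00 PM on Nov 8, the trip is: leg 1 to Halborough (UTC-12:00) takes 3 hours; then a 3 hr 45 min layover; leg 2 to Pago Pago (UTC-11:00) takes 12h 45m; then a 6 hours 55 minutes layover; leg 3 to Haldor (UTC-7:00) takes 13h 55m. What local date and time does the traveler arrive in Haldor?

Convert departure to UTC: 3:00 PM + 8:00 = 11:00 PM UTC on Nov 8.
Add 3 hours leg 1 → 2:00 AM UTC (Nov 9).
Add 3 hours 45 minutes layover in Halborough → 5:45 AM UTC.
Add 12 hours 45 minutes leg 2 → 6:30 PM UTC.
Add 6 hours and 55 minutes layover in Pago Pago → 1:25 AM UTC (Nov 10).
Add 13 hours 55 minutes leg 3 → 3:20 PM UTC.
Haldor is UTC−7:00, so local arrival = 3:20 PM − 7:00 = 8:20 AM on Nov 10.

8:20 AM on November 10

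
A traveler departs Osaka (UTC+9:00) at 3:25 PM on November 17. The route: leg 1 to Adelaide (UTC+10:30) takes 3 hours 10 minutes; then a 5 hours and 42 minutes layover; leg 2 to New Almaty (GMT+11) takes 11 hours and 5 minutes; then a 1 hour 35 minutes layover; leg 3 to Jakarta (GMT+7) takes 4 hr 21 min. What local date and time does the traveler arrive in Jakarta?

3:18 PM on November 18

Convert departure to UTC: 3:25 PM − 9:00 = 6:25 AM UTC on Nov 17.
Add 3 hours and 10 minutes leg 1 → 9:35 AM UTC.
Add 5 hours and 42 minutes layover in Adelaide → 3:17 PM UTC.
Add 11 hours 5 minutes leg 2 → 2:22 AM UTC (Nov 18).
Add 1 hour and 35 minutes layover in New Almaty → 3:57 AM UTC.
Add 4 hours 21 minutes leg 3 → 8:18 AM UTC.
Jakarta is UTC+7:00, so local arrival = 8:18 AM + 7:00 = 3:18 PM on Nov 18.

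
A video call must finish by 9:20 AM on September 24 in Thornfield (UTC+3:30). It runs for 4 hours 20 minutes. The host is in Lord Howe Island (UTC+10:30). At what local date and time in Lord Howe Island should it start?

Target end time in UTC: 9:20 AM − 3:30 = 5:50 AM on Sep 24.
Subtract 4 hours and 20 minutes → start 1:30 AM UTC on Sep 24.
Lord Howe Island is UTC+10:30: 1:30 AM + 10:30 = 12:00 PM on Sep 24.

12:00 PM on Sep 24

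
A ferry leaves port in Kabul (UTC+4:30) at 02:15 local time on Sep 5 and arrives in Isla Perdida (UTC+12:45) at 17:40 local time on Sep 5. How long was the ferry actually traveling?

Isla Perdida is 8:15 ahead of Kabul.
Clock-face elapsed time (ignoring zones) is 15 hours 25 minutes.
Actual elapsed = 15 hours 25 minutes − 8:15 = 7 hours 10 minutes.

7 hours 10 minutes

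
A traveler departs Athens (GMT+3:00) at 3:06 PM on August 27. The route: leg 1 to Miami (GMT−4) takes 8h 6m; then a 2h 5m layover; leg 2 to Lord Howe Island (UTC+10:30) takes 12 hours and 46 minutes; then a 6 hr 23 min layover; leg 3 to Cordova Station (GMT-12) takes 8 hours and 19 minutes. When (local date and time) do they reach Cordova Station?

1:45 PM on Aug 28

Convert departure to UTC: 3:06 PM − 3:00 = 12:06 PM UTC on Aug 27.
Add 8 hours and 6 minutes leg 1 → 8:12 PM UTC.
Add 2 hours 5 minutes layover in Miami → 10:17 PM UTC.
Add 12 hours 46 minutes leg 2 → 11:03 AM UTC (Aug 28).
Add 6 hours and 23 minutes layover in Lord Howe Island → 5:26 PM UTC.
Add 8 hours 19 minutes leg 3 → 1:45 AM UTC (Aug 29).
Cordova Station is UTC−12:00, so local arrival = 1:45 AM − 12:00 = 1:45 PM on Aug 28.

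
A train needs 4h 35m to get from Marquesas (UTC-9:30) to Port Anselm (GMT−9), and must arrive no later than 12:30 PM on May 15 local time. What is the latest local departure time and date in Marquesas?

Target arrival in UTC: 12:30 PM + 9:00 = 9:30 PM on May 15.
Subtract 4 hours and 35 minutes → departure 4:55 PM UTC on May 15.
Marquesas is UTC−9:30: 4:55 PM − 9:30 = 7:25 AM on May 15.

7:25 AM on May 15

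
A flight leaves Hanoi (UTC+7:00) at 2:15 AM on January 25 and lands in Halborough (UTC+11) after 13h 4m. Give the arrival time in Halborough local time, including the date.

Convert departure to UTC: 2:15 AM − 7:00 = 7:15 PM UTC on Jan 24.
Add 13 hours 4 minutes travel time → 8:19 AM UTC (Jan 25).
Halborough is UTC+11:00, so local arrival = 8:19 AM + 11:00 = 7:19 PM on Jan 25.

7:19 PM on January 25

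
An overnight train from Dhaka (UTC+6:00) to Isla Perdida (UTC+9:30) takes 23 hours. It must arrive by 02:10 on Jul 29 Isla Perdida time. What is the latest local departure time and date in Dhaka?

Target arrival in UTC: 02:10 − 9:30 = 16:40 on Jul 28.
Subtract 23 hours → departure 17:40 UTC on Jul 27.
Dhaka is UTC+6:00: 17:40 + 6:00 = 23:40 on Jul 27.

23:40 on July 27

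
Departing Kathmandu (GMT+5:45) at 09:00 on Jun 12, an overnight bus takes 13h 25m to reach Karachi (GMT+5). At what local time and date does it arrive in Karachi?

Karachi is 0:45 behind Kathmandu.
After 13 hours 25 minutes it is 22:25 in Kathmandu.
Shift by the zone difference: 22:25 − 0:45 = 21:40 on Jun 12 in Karachi.

21:40 on June 12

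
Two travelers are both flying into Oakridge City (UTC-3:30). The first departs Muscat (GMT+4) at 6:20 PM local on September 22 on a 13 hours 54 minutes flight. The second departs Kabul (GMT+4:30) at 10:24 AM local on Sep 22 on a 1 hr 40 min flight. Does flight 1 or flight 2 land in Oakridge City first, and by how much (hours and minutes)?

the second, by 20 hours 40 minutes

Flight 1 in UTC: 6:20 PM − 4:00 = 2:20 PM on Sep 22.
+13 hours 54 minutes → arrive 4:14 AM UTC on Sep 23.
Flight 2 in UTC: 10:24 AM − 4:30 = 5:54 AM on Sep 22.
+1 hour 40 minutes → arrive 7:34 AM UTC on Sep 22.
Flight 2 lands earlier by 20 hours 40 minutes.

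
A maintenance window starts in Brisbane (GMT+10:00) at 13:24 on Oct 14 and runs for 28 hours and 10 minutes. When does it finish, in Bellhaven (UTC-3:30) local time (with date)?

04:04 on Oct 15

Convert start to UTC: 13:24 − 10:00 = 03:24 UTC on Oct 14.
Add 28 hours and 10 minutes duration → 07:34 UTC (Oct 15).
Bellhaven is UTC−3:30, so local end time = 07:34 − 3:30 = 04:04 on Oct 15.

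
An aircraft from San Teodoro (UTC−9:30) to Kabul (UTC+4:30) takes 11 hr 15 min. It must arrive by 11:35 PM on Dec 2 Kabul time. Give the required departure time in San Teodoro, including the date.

10:20 PM on December 1

Target arrival in UTC: 11:35 PM − 4:30 = 7:05 PM on Dec 2.
Subtract 11 hours 15 minutes → departure 7:50 AM UTC on Dec 2.
San Teodoro is UTC−9:30: 7:50 AM − 9:30 = 10:20 PM on Dec 1.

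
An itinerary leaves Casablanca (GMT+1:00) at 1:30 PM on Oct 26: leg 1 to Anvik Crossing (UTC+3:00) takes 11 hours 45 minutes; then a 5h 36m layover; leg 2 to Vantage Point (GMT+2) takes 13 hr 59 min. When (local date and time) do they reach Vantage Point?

9:50 PM on October 27

Convert departure to UTC: 1:30 PM − 1:00 = 12:30 PM UTC on Oct 26.
Add 11 hours 45 minutes leg 1 → 12:15 AM UTC (Oct 27).
Add 5 hours 36 minutes layover in Anvik Crossing → 5:51 AM UTC.
Add 13 hours and 59 minutes leg 2 → 7:50 PM UTC.
Vantage Point is UTC+2:00, so local arrival = 7:50 PM + 2:00 = 9:50 PM on Oct 27.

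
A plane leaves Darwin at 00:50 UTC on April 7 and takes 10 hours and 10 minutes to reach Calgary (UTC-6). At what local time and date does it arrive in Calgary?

05:00 on April 7

Departure is given in UTC: 00:50 on Apr 7.
Add 10 hours and 10 minutes → 11:00 UTC.
Calgary is UTC−6:00: 11:00 − 6:00 = 05:00 on Apr 7.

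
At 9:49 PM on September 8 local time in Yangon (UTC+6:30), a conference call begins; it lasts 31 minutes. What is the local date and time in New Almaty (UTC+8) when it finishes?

11:50 PM on Sep 8

New Almaty is 1:30 ahead of Yangon.
After 31 minutes it is 10:20 PM in Yangon.
Shift by the zone difference: 10:20 PM + 1:30 = 11:50 PM on Sep 8 in New Almaty.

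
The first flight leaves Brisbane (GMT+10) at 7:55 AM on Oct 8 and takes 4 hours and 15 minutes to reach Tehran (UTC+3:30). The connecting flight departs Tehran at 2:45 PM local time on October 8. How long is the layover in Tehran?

9 hours 5 minutes

Convert departure to UTC: 7:55 AM − 10:00 = 9:55 PM UTC on Oct 7.
Add 4 hours 15 minutes flight time → 2:10 AM UTC (Oct 8).
Tehran is UTC+3:30, so local arrival = 2:10 AM + 3:30 = 5:40 AM on Oct 8.
Layover = 2:45 PM − 5:40 AM = 9 hours 5 minutes.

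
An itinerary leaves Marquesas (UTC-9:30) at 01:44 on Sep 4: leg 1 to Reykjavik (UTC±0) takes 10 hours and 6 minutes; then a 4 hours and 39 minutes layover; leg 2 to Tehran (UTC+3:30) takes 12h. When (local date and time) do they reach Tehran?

17:29 on September 5

Convert departure to UTC: 01:44 + 9:30 = 11:14 UTC on Sep 4.
Add 10 hours and 6 minutes leg 1 → 21:20 UTC.
Add 4 hours and 39 minutes layover in Reykjavik → 01:59 UTC (Sep 5).
Add 12 hours leg 2 → 13:59 UTC.
Tehran is UTC+3:30, so local arrival = 13:59 + 3:30 = 17:29 on Sep 5.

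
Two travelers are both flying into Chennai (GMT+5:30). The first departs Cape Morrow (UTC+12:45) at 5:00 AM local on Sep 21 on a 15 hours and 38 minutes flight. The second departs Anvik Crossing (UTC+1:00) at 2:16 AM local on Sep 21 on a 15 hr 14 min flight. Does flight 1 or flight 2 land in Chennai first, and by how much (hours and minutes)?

the first, by 8 hours 37 minutes

Flight 1 in UTC: 5:00 AM − 12:45 = 4:15 PM on Sep 20.
+15 hours and 38 minutes → arrive 7:53 AM UTC on Sep 21.
Flight 2 in UTC: 2:16 AM − 1:00 = 1:16 AM on Sep 21.
+15 hours and 14 minutes → arrive 4:30 PM UTC on Sep 21.
Flight 1 lands earlier by 8 hours 37 minutes.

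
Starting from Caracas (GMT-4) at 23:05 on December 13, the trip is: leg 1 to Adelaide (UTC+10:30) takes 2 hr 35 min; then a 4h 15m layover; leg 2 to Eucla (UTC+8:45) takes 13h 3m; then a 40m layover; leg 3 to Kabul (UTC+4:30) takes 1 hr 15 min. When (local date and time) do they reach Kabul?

Convert departure to UTC: 23:05 + 4:00 = 03:05 UTC on Dec 14.
Add 2 hours and 35 minutes leg 1 → 05:40 UTC.
Add 4 hours 15 minutes layover in Adelaide → 09:55 UTC.
Add 13 hours and 3 minutes leg 2 → 22:58 UTC.
Add 40 minutes layover in Eucla → 23:38 UTC.
Add 1 hour and 15 minutes leg 3 → 00:53 UTC (Dec 15).
Kabul is UTC+4:30, so local arrival = 00:53 + 4:30 = 05:23 on Dec 15.

05:23 on Dec 15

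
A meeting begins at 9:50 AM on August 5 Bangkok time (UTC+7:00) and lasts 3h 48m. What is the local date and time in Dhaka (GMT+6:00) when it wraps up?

12:38 PM on August 5

Dhaka is 1:00 behind Bangkok.
After 3 hours and 48 minutes it is 1:38 PM in Bangkok.
Shift by the zone difference: 1:38 PM − 1:00 = 12:38 PM on Aug 5 in Dhaka.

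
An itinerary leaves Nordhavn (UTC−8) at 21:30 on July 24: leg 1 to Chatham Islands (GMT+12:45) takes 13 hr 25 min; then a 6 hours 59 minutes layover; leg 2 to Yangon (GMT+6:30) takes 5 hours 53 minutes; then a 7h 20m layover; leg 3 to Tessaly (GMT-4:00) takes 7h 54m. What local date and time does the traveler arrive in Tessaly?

Convert departure to UTC: 21:30 + 8:00 = 05:30 UTC on Jul 25.
Add 13 hours and 25 minutes leg 1 → 18:55 UTC.
Add 6 hours 59 minutes layover in Chatham Islands → 01:54 UTC (Jul 26).
Add 5 hours and 53 minutes leg 2 → 07:47 UTC.
Add 7 hours 20 minutes layover in Yangon → 15:07 UTC.
Add 7 hours 54 minutes leg 3 → 23:01 UTC.
Tessaly is UTC−4:00, so local arrival = 23:01 − 4:00 = 19:01 on Jul 26.

19:01 on July 26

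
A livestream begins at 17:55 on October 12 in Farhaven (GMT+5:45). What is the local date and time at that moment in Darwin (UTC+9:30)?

In UTC: 17:55 − 5:45 = 12:10 on Oct 12.
Darwin is UTC+9:30: 12:10 + 9:30 = 21:40 on Oct 12.

21:40 on October 12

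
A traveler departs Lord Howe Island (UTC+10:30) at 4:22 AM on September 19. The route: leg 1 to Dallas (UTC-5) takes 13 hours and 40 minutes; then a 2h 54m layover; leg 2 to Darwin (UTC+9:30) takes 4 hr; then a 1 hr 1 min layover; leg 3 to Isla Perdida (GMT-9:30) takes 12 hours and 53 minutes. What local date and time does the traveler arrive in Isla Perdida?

6:50 PM on September 19

Convert departure to UTC: 4:22 AM − 10:30 = 5:52 PM UTC on Sep 18.
Add 13 hours and 40 minutes leg 1 → 7:32 AM UTC (Sep 19).
Add 2 hours 54 minutes layover in Dallas → 10:26 AM UTC.
Add 4 hours leg 2 → 2:26 PM UTC.
Add 1 hour and 1 minute layover in Darwin → 3:27 PM UTC.
Add 12 hours and 53 minutes leg 3 → 4:20 AM UTC (Sep 20).
Isla Perdida is UTC−9:30, so local arrival = 4:20 AM − 9:30 = 6:50 PM on Sep 19.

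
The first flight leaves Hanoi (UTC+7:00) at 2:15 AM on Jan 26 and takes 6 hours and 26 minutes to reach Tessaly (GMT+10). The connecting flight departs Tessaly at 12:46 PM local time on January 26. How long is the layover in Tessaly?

1 hour 5 minutes

Convert departure to UTC: 2:15 AM − 7:00 = 7:15 PM UTC on Jan 25.
Add 6 hours 26 minutes flight time → 1:41 AM UTC (Jan 26).
Tessaly is UTC+10:00, so local arrival = 1:41 AM + 10:00 = 11:41 AM on Jan 26.
Layover = 12:46 PM − 11:41 AM = 1 hour 5 minutes.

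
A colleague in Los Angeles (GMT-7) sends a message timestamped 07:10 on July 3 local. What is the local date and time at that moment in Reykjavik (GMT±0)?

14:10 on July 3

Reykjavik is 7:00 ahead of Los Angeles.
Shift by the zone difference: 07:10 + 7:00 = 14:10 on Jul 3 in Reykjavik.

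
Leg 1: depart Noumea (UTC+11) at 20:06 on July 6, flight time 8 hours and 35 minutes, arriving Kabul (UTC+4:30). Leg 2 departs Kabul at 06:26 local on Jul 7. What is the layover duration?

Convert departure to UTC: 20:06 − 11:00 = 09:06 UTC on Jul 6.
Add 8 hours 35 minutes flight time → 17:41 UTC.
Kabul is UTC+4:30, so local arrival = 17:41 + 4:30 = 22:11 on Jul 6.
Layover = 06:26 − 22:11 (+1 day) = 8 hours 15 minutes.

8 hours 15 minutes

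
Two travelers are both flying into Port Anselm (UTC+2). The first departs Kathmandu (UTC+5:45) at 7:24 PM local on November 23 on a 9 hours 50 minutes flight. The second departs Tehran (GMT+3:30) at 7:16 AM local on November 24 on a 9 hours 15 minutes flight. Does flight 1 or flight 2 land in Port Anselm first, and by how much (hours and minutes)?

the first, by 13 hours 32 minutes

Flight 1 in UTC: 7:24 PM − 5:45 = 1:39 PM on Nov 23.
+9 hours and 50 minutes → arrive 11:29 PM UTC on Nov 23.
Flight 2 in UTC: 7:16 AM − 3:30 = 3:46 AM on Nov 24.
+9 hours and 15 minutes → arrive 1:01 PM UTC on Nov 24.
Flight 1 lands earlier by 13 hours 32 minutes.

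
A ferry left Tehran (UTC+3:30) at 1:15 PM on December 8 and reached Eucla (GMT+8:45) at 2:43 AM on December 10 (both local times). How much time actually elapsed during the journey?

32 hours 13 minutes

Departure in UTC: 1:15 PM − 3:30 = 9:45 AM on Dec 8.
Arrival in UTC: 2:43 AM − 8:45 = 5:58 PM on Dec 9.
Elapsed = 5:58 PM − 9:45 AM (+1 day) = 32 hours 13 minutes.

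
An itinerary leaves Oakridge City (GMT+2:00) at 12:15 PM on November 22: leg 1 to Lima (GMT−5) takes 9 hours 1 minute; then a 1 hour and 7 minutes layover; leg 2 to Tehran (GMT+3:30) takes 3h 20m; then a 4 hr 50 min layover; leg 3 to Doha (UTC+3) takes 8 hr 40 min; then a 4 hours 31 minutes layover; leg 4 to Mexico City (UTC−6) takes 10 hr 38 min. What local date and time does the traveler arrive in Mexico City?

Convert departure to UTC: 12:15 PM − 2:00 = 10:15 AM UTC on Nov 22.
Add 9 hours 1 minute leg 1 → 7:16 PM UTC.
Add 1 hour 7 minutes layover in Lima → 8:23 PM UTC.
Add 3 hours 20 minutes leg 2 → 11:43 PM UTC.
Add 4 hours and 50 minutes layover in Tehran → 4:33 AM UTC (Nov 23).
Add 8 hours 40 minutes leg 3 → 1:13 PM UTC.
Add 4 hours 31 minutes layover in Doha → 5:44 PM UTC.
Add 10 hours and 38 minutes leg 4 → 4:22 AM UTC (Nov 24).
Mexico City is UTC−6:00, so local arrival = 4:22 AM − 6:00 = 10:22 PM on Nov 23.

10:22 PM on November 23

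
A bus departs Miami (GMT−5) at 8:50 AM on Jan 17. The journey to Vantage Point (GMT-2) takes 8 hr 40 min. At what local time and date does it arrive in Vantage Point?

Convert departure to UTC: 8:50 AM + 5:00 = 1:50 PM UTC on Jan 17.
Add 8 hours and 40 minutes travel time → 10:30 PM UTC.
Vantage Point is UTC−2:00, so local arrival = 10:30 PM − 2:00 = 8:30 PM on Jan 17.

8:30 PM on Jan 17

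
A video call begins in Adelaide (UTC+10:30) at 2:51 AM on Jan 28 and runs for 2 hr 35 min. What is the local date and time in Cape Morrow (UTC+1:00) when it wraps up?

7:56 PM on January 27

Convert start to UTC: 2:51 AM − 10:30 = 4:21 PM UTC on Jan 27.
Add 2 hours and 35 minutes duration → 6:56 PM UTC.
Cape Morrow is UTC+1:00, so local end time = 6:56 PM + 1:00 = 7:56 PM on Jan 27.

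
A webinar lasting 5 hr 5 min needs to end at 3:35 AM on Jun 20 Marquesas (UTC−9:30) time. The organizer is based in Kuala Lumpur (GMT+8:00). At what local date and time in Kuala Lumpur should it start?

4:00 PM on June 20

Target end time in UTC: 3:35 AM + 9:30 = 1:05 PM on Jun 20.
Subtract 5 hours and 5 minutes → start 8:00 AM UTC on Jun 20.
Kuala Lumpur is UTC+8:00: 8:00 AM + 8:00 = 4:00 PM on Jun 20.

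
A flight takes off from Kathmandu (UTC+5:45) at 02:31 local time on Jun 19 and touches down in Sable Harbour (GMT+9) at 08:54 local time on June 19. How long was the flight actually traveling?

3 hours 8 minutes

Departure in UTC: 02:31 − 5:45 = 20:46 on Jun 18.
Arrival in UTC: 08:54 − 9:00 = 23:54 on Jun 18.
Elapsed = 23:54 − 20:46 = 3 hours 8 minutes.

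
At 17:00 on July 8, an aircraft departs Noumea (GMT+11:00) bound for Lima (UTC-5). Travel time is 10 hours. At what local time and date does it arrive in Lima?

Convert departure to UTC: 17:00 − 11:00 = 06:00 UTC on Jul 8.
Add 10 hours travel time → 16:00 UTC.
Lima is UTC−5:00, so local arrival = 16:00 − 5:00 = 11:00 on Jul 8.

11:00 on July 8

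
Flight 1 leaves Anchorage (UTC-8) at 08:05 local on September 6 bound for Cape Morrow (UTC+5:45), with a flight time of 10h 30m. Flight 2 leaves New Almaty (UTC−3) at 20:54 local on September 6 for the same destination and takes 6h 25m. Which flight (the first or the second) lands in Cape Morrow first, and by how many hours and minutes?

Flight 1 in UTC: 08:05 + 8:00 = 16:05 on Sep 6.
+10 hours and 30 minutes → arrive 02:35 UTC on Sep 7.
Flight 2 in UTC: 20:54 + 3:00 = 23:54 on Sep 6.
+6 hours 25 minutes → arrive 06:19 UTC on Sep 7.
Flight 1 lands earlier by 3 hours 44 minutes.

the first, by 3 hours 44 minutes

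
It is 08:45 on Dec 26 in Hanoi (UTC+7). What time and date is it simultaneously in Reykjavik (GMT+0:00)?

In UTC: 08:45 − 7:00 = 01:45 on Dec 26.
Reykjavik is UTC+0, so it is 01:45 on Dec 26.

01:45 on Dec 26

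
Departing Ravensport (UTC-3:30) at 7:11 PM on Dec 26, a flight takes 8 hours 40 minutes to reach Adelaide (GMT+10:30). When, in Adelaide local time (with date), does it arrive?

Convert departure to UTC: 7:11 PM + 3:30 = 10:41 PM UTC on Dec 26.
Add 8 hours 40 minutes travel time → 7:21 AM UTC (Dec 27).
Adelaide is UTC+10:30, so local arrival = 7:21 AM + 10:30 = 5:51 PM on Dec 27.

5:51 PM on Dec 27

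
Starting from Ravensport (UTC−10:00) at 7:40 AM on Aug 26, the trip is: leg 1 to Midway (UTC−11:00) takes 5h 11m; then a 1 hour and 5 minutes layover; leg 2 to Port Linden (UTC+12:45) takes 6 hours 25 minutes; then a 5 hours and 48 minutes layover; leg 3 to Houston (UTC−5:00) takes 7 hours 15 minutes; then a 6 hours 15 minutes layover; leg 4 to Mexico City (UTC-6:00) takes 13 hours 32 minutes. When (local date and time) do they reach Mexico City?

Convert departure to UTC: 7:40 AM + 10:00 = 5:40 PM UTC on Aug 26.
Add 5 hours and 11 minutes leg 1 → 10:51 PM UTC.
Add 1 hour 5 minutes layover in Midway → 11:56 PM UTC.
Add 6 hours 25 minutes leg 2 → 6:21 AM UTC (Aug 27).
Add 5 hours 48 minutes layover in Port Linden → 12:09 PM UTC.
Add 7 hours and 15 minutes leg 3 → 7:24 PM UTC.
Add 6 hours 15 minutes layover in Houston → 1:39 AM UTC (Aug 28).
Add 13 hours 32 minutes leg 4 → 3:11 PM UTC.
Mexico City is UTC−6:00, so local arrival = 3:11 PM − 6:00 = 9:11 AM on Aug 28.

9:11 AM on Aug 28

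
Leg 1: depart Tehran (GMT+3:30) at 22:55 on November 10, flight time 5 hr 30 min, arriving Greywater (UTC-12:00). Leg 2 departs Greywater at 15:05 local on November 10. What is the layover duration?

2 hours 10 minutes

Convert departure to UTC: 22:55 − 3:30 = 19:25 UTC on Nov 10.
Add 5 hours and 30 minutes flight time → 00:55 UTC (Nov 11).
Greywater is UTC−12:00, so local arrival = 00:55 − 12:00 = 12:55 on Nov 10.
Layover = 15:05 − 12:55 = 2 hours 10 minutes.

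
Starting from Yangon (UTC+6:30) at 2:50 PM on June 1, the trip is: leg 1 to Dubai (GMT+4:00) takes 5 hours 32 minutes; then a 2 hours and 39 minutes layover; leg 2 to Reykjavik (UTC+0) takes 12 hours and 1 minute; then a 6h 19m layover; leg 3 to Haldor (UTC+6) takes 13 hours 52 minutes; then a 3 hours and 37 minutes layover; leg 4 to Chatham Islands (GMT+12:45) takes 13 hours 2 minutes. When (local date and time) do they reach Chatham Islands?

Convert departure to UTC: 2:50 PM − 6:30 = 8:20 AM UTC on Jun 1.
Add 5 hours 32 minutes leg 1 → 1:52 PM UTC.
Add 2 hours 39 minutes layover in Dubai → 4:31 PM UTC.
Add 12 hours 1 minute leg 2 → 4:32 AM UTC (Jun 2).
Add 6 hours and 19 minutes layover in Reykjavik → 10:51 AM UTC.
Add 13 hours 52 minutes leg 3 → 12:43 AM UTC (Jun 3).
Add 3 hours 37 minutes layover in Haldor → 4:20 AM UTC.
Add 13 hours and 2 minutes leg 4 → 5:22 PM UTC.
Chatham Islands is UTC+12:45, so local arrival = 5:22 PM + 12:45 = 6:07 AM on Jun 4.

6:07 AM on June 4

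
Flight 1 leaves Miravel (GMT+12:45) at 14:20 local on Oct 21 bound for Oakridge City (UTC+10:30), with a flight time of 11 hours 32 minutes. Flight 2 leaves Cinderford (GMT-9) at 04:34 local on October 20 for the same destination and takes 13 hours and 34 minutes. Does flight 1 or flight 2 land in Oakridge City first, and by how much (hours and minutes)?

the second, by 9 hours 59 minutes

Flight 1 in UTC: 14:20 − 12:45 = 01:35 on Oct 21.
+11 hours 32 minutes → arrive 13:07 UTC on Oct 21.
Flight 2 in UTC: 04:34 + 9:00 = 13:34 on Oct 20.
+13 hours and 34 minutes → arrive 03:08 UTC on Oct 21.
Flight 2 lands earlier by 9 hours 59 minutes.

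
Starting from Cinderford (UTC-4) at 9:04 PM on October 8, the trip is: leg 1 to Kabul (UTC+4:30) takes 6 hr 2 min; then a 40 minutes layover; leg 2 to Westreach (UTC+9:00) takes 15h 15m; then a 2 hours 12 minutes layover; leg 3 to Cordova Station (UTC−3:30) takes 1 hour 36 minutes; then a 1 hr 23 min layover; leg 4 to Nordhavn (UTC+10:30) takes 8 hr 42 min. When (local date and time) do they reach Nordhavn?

Convert departure to UTC: 9:04 PM + 4:00 = 1:04 AM UTC on Oct 9.
Add 6 hours 2 minutes leg 1 → 7:06 AM UTC.
Add 40 minutes layover in Kabul → 7:46 AM UTC.
Add 15 hours 15 minutes leg 2 → 11:01 PM UTC.
Add 2 hours and 12 minutes layover in Westreach → 1:13 AM UTC (Oct 10).
Add 1 hour 36 minutes leg 3 → 2:49 AM UTC.
Add 1 hour and 23 minutes layover in Cordova Station → 4:12 AM UTC.
Add 8 hours and 42 minutes leg 4 → 12:54 PM UTC.
Nordhavn is UTC+10:30, so local arrival = 12:54 PM + 10:30 = 11:24 PM on Oct 10.

11:24 PM on Oct 10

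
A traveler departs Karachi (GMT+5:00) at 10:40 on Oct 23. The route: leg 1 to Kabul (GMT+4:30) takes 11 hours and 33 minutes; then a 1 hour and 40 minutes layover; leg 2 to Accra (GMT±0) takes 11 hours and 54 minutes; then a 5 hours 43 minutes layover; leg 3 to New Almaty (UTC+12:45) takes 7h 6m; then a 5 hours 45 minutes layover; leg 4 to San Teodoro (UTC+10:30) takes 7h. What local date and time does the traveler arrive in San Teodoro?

18:51 on October 25

Convert departure to UTC: 10:40 − 5:00 = 05:40 UTC on Oct 23.
Add 11 hours and 33 minutes leg 1 → 17:13 UTC.
Add 1 hour 40 minutes layover in Kabul → 18:53 UTC.
Add 11 hours 54 minutes leg 2 → 06:47 UTC (Oct 24).
Add 5 hours and 43 minutes layover in Accra → 12:30 UTC.
Add 7 hours and 6 minutes leg 3 → 19:36 UTC.
Add 5 hours and 45 minutes layover in New Almaty → 01:21 UTC (Oct 25).
Add 7 hours leg 4 → 08:21 UTC.
San Teodoro is UTC+10:30, so local arrival = 08:21 + 10:30 = 18:51 on Oct 25.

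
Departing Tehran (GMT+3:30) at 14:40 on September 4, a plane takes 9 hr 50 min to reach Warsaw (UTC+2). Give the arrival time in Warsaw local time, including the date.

Convert departure to UTC: 14:40 − 3:30 = 11:10 UTC on Sep 4.
Add 9 hours 50 minutes travel time → 21:00 UTC.
Warsaw is UTC+2:00, so local arrival = 21:00 + 2:00 = 23:00 on Sep 4.

23:00 on September 4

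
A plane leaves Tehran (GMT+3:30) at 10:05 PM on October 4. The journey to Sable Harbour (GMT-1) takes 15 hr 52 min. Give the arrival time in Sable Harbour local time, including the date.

9:27 AM on October 5

Convert departure to UTC: 10:05 PM − 3:30 = 6:35 PM UTC on Oct 4.
Add 15 hours and 52 minutes travel time → 10:27 AM UTC (Oct 5).
Sable Harbour is UTC−1:00, so local arrival = 10:27 AM − 1:00 = 9:27 AM on Oct 5.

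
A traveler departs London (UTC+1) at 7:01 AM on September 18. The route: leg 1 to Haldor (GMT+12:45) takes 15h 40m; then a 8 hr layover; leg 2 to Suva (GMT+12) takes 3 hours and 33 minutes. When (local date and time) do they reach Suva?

Convert departure to UTC: 7:01 AM − 1:00 = 6:01 AM UTC on Sep 18.
Add 15 hours and 40 minutes leg 1 → 9:41 PM UTC.
Add 8 hours layover in Haldor → 5:41 AM UTC (Sep 19).
Add 3 hours 33 minutes leg 2 → 9:14 AM UTC.
Suva is UTC+12:00, so local arrival = 9:14 AM + 12:00 = 9:14 PM on Sep 19.

9:14 PM on September 19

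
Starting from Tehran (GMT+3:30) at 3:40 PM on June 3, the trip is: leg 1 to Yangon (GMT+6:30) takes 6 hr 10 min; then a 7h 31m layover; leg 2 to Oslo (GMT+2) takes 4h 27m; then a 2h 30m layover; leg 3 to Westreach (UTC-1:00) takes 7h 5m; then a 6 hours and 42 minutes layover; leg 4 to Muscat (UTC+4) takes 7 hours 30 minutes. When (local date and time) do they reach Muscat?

10:05 AM on June 5

Convert departure to UTC: 3:40 PM − 3:30 = 12:10 PM UTC on Jun 3.
Add 6 hours 10 minutes leg 1 → 6:20 PM UTC.
Add 7 hours 31 minutes layover in Yangon → 1:51 AM UTC (Jun 4).
Add 4 hours and 27 minutes leg 2 → 6:18 AM UTC.
Add 2 hours and 30 minutes layover in Oslo → 8:48 AM UTC.
Add 7 hours and 5 minutes leg 3 → 3:53 PM UTC.
Add 6 hours and 42 minutes layover in Westreach → 10:35 PM UTC.
Add 7 hours and 30 minutes leg 4 → 6:05 AM UTC (Jun 5).
Muscat is UTC+4:00, so local arrival = 6:05 AM + 4:00 = 10:05 AM on Jun 5.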